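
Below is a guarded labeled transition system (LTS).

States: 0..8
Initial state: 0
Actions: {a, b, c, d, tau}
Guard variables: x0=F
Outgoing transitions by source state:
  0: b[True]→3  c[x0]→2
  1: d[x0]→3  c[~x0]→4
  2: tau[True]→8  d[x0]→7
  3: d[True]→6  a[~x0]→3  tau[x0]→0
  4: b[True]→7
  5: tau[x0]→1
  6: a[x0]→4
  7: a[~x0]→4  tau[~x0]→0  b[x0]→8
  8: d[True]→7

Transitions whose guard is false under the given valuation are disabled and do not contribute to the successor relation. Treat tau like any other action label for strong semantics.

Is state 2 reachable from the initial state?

Answer: UNREACHABLE

Working:
Guard filter leaves 9 enabled edge(s).
depth 0: {0}
depth 1: {3}  now seen {0,3}
depth 2: {6}  now seen {0,3,6}
Reachable = {0,3,6}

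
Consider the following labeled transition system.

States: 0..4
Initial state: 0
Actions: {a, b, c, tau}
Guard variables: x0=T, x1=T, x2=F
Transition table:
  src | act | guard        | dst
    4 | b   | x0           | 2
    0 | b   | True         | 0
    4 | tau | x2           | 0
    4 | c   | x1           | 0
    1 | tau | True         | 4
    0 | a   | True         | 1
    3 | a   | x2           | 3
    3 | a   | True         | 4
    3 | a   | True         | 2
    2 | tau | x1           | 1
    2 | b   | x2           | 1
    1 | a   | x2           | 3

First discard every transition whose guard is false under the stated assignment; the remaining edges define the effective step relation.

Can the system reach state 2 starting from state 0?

After dropping false guards: 8 live edges.
depth 0: {0}
depth 1: {1}  total {0,1}
depth 2: {4}  total {0,1,4}
depth 3: {2}  total {0,1,2,4}
R = {0,1,2,4}
trace reaching 2: a·tau·b

Answer: REACHABLE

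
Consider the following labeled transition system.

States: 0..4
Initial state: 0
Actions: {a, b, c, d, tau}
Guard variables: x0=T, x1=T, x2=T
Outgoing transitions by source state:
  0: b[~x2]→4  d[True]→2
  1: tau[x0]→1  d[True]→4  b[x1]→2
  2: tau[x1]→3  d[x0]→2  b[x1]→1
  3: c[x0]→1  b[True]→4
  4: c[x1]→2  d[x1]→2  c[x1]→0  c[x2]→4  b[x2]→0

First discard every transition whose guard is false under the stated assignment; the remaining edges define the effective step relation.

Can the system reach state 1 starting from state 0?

14 transition(s) survive guard evaluation.
L0 = {0}
L1 = {2}  total {0,2}
L2 = {1,3}  total {0,1,2,3}
L3 = {4}  total {0,1,2,3,4}
Reachable = {0,1,2,3,4}
Path to 1: d·b

Answer: REACHABLE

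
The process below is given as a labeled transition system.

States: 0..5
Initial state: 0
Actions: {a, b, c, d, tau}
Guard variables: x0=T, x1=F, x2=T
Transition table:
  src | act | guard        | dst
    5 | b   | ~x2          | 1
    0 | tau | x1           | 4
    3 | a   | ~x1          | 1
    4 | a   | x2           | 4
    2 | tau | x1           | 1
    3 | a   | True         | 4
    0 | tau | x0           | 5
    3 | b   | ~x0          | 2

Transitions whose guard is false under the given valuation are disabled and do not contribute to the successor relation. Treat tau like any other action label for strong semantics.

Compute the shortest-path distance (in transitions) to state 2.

Answer: UNREACHABLE

Trace:
BFS to 2:
  L0 = {0}
  L1 = {5}
2 never appears.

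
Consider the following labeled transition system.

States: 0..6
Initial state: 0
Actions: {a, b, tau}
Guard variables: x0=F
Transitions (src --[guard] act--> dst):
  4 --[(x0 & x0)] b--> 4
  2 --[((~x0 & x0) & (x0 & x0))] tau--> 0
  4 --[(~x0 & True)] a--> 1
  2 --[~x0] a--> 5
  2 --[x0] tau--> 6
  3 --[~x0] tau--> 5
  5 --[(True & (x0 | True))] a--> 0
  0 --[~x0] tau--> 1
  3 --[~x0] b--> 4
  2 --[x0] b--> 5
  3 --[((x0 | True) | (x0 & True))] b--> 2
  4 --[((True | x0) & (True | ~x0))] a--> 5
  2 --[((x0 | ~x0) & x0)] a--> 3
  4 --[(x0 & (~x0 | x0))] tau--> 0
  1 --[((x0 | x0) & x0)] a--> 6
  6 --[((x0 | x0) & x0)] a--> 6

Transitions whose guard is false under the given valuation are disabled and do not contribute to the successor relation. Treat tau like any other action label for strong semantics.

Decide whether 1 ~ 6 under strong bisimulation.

Answer: BISIMILAR

Working:
Compute ~ classes (split until stable):
  round 0: {{0,1,2,3,4,5,6}}
  round 1: {{0},{1,6},{2,4,5},{3}}
  round 2: {{0},{1,6},{2},{3},{4},{5}}
stable after 3 split(s): 6 block(s)
1∈{1,6}, 6∈{1,6}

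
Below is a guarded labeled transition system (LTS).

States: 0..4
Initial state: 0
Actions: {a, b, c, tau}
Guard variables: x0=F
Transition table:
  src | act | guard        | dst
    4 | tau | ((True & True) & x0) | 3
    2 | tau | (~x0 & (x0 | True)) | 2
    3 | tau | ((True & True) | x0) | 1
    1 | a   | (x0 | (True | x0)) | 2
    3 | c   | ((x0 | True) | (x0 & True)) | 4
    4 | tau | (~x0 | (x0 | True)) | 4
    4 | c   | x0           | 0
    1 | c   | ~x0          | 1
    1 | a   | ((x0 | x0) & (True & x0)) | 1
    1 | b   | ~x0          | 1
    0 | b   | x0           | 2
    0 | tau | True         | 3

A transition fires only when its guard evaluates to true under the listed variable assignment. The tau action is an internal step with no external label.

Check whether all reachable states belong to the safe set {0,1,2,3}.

Answer: INVARIANT VIOLATED at state 4

Analysis:
Inv-set: {0,1,2,3}
Reachable = {0,1,2,3,4}
  0: ok
  1: ok
  2: ok
  3: ok
  4: ✗ unsafe
reach 4 via tau·c — violates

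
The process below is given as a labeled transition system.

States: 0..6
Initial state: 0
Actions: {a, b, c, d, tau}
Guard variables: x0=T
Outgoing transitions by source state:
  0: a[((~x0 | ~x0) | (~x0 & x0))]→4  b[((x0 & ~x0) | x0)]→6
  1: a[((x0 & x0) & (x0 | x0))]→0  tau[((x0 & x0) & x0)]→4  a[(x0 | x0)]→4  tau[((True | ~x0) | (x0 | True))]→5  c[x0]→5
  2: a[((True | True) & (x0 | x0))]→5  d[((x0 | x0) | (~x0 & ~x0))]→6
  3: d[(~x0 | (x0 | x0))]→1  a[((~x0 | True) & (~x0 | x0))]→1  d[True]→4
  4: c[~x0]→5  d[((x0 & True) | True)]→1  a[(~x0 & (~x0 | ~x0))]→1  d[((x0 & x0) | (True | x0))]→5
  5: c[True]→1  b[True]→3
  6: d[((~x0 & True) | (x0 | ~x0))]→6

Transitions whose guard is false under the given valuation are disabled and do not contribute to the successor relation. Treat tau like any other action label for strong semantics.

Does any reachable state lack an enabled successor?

R = {0,6}
  0: b→6  [1 exit(s)]
  6: d→6  [1 exit(s)]

Answer: DEADLOCK-FREE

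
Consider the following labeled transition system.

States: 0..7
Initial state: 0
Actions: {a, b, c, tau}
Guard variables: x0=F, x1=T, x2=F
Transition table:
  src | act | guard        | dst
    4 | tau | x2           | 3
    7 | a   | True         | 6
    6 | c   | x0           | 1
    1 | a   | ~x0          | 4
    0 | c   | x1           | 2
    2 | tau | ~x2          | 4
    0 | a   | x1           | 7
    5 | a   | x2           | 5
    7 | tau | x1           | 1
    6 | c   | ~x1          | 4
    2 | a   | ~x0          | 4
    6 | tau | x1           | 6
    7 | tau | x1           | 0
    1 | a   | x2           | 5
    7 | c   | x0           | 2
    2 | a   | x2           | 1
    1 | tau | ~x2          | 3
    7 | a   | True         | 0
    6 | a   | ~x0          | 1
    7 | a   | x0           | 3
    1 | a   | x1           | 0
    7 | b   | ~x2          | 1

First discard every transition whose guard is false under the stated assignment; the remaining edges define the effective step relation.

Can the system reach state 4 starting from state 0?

14 transition(s) survive guard evaluation.
Layer 0: {0}
Layer 1: {2,7}  now seen {0,2,7}
Layer 2: {1,4,6}  now seen {0,1,2,4,6,7}
Layer 3: {3}  now seen {0,1,2,3,4,6,7}
Reachable = {0,1,2,3,4,6,7}
witness 4: c·tau

Answer: REACHABLE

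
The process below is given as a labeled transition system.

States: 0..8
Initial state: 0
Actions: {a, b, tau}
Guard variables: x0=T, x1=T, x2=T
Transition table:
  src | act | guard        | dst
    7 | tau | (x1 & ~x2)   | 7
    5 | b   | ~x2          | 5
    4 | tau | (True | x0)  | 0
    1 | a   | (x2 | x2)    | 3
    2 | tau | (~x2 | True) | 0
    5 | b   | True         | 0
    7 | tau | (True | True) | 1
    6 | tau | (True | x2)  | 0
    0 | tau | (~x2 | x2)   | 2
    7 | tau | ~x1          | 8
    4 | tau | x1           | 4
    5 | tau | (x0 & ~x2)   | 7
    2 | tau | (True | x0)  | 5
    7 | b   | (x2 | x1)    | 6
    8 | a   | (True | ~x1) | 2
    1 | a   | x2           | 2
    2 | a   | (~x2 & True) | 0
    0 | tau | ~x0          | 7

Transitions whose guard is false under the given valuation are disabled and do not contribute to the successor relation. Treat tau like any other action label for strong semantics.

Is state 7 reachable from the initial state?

Guard filter leaves 12 enabled edge(s).
L0 = {0}
L1 = {2}  now seen {0,2}
L2 = {5}  now seen {0,2,5}
R = {0,2,5}

Answer: UNREACHABLE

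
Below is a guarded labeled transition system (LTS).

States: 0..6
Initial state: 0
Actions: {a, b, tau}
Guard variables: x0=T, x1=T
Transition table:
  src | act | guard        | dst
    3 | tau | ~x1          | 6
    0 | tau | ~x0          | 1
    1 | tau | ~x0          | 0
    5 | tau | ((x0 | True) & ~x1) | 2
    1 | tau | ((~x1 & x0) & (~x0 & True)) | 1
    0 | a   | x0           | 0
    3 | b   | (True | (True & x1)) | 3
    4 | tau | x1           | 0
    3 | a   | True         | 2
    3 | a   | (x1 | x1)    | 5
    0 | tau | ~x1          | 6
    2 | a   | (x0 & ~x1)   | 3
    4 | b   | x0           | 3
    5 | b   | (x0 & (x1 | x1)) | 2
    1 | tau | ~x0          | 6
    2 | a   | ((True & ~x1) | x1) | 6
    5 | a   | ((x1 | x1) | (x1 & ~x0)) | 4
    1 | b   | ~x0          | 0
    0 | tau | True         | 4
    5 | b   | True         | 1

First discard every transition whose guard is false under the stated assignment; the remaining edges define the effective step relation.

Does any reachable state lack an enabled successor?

Reach set: {0,1,2,3,4,5,6}
  0: a→0  tau→4  [deg 2]
  1: ∅  [deadlock]
  2: a→6  [deg 1]
  3: a→2  a→5  b→3  [deg 3]
  4: b→3  tau→0  [deg 2]
  5: a→4  b→1  b→2  [deg 3]
  6: ∅  [deadlock]
witness 1: tau·b·a·b

Answer: DEADLOCK at state 1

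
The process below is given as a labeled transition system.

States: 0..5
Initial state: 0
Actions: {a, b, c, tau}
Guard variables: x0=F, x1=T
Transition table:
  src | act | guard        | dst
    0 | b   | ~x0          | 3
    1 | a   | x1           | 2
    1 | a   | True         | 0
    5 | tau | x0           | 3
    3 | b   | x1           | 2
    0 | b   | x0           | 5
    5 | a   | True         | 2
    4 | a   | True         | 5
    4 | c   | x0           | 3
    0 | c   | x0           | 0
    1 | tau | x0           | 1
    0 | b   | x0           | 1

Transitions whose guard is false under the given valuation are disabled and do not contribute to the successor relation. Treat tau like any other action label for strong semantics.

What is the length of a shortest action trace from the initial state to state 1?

BFS to 1:
  L0 = {0}
  L1 = {3}
  L2 = {2}
1 never appears.

Answer: UNREACHABLE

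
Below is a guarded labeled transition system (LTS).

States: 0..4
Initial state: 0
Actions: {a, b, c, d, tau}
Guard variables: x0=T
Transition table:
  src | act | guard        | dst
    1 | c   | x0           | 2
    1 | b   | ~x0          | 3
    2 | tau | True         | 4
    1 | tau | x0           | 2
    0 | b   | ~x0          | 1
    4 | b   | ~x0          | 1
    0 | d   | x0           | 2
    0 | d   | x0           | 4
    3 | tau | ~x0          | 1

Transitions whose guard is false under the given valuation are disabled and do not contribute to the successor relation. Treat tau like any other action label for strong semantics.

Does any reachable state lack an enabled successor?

Answer: DEADLOCK at state 4

Trace:
Reachable = {0,2,4}
  0: d→2  d→4  [2 out]
  2: tau→4  [1 out]
  4: ∅  [STUCK]
witness 4: d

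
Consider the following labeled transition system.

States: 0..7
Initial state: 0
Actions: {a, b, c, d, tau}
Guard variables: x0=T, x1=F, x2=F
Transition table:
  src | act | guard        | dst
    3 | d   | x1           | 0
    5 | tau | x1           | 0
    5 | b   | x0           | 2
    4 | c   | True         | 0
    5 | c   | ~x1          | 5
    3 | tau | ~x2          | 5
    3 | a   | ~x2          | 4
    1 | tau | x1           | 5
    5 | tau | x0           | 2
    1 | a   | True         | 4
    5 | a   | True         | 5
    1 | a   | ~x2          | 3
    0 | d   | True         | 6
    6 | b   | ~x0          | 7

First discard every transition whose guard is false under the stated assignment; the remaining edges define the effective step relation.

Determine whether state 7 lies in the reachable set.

After dropping false guards: 10 live edges.
L0 = {0}
L1 = {6}  cumulative {0,6}
Reach set: {0,6}

Answer: UNREACHABLE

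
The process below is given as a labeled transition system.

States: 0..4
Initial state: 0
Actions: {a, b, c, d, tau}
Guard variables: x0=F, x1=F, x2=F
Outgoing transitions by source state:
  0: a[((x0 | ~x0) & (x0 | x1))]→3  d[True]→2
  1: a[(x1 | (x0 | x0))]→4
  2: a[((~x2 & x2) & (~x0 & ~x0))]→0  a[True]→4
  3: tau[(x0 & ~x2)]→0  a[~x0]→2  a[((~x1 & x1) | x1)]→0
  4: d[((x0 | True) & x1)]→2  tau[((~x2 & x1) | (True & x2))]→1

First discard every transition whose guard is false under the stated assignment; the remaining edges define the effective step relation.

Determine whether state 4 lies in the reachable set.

Guard filter leaves 3 enabled edge(s).
depth 0: {0}
depth 1: {2}  cumulative {0,2}
depth 2: {4}  cumulative {0,2,4}
R = {0,2,4}
witness 4: d·a

Answer: REACHABLE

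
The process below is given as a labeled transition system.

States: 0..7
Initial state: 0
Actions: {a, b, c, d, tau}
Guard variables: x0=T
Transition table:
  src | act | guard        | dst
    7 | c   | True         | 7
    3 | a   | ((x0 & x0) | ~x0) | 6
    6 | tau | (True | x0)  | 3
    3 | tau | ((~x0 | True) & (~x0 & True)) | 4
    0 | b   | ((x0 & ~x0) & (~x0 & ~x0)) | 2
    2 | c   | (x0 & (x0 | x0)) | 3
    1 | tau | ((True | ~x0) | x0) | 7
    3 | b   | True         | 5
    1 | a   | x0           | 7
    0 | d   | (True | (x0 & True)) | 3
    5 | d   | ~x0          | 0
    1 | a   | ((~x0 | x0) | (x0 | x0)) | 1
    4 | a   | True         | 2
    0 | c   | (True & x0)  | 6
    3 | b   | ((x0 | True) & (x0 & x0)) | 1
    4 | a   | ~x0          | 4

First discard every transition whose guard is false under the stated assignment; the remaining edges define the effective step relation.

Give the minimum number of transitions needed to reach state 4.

Answer: UNREACHABLE

Analysis:
Layered search for 4:
  Layer 0: {0}
  Layer 1: {3,6}
  Layer 2: {1,5}
  Layer 3: {7}
4 never appears.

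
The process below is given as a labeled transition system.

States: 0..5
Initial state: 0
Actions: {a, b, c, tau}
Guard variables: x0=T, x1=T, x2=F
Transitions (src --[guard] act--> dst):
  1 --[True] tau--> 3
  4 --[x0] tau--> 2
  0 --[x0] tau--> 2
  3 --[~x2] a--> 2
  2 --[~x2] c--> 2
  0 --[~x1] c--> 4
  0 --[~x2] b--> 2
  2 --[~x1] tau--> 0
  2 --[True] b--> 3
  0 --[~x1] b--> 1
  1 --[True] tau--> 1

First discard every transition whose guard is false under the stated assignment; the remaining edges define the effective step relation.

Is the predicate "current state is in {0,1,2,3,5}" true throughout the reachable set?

Inv-set: {0,1,2,3,5}
Reachable = {0,2,3}
  0: safe
  2: safe
  3: safe

Answer: INVARIANT HOLDS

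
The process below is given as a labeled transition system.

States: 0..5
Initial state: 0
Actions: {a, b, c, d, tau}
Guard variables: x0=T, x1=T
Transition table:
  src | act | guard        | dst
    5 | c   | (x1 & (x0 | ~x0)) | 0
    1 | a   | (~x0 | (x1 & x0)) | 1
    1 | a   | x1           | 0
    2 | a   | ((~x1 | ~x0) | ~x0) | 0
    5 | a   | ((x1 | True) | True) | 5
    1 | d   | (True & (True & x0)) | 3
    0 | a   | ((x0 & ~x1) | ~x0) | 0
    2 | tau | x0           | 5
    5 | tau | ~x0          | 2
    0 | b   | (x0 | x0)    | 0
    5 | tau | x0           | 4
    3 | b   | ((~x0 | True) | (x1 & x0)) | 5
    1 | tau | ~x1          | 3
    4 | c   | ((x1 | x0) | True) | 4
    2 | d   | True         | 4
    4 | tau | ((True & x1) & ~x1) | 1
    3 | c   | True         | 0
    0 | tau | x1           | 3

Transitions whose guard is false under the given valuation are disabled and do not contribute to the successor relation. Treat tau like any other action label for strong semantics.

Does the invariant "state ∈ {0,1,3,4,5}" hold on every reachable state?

Inv-set: {0,1,3,4,5}
Reach set: {0,3,4,5}
  0: ok
  3: ok
  4: ok
  5: ok

Answer: INVARIANT HOLDS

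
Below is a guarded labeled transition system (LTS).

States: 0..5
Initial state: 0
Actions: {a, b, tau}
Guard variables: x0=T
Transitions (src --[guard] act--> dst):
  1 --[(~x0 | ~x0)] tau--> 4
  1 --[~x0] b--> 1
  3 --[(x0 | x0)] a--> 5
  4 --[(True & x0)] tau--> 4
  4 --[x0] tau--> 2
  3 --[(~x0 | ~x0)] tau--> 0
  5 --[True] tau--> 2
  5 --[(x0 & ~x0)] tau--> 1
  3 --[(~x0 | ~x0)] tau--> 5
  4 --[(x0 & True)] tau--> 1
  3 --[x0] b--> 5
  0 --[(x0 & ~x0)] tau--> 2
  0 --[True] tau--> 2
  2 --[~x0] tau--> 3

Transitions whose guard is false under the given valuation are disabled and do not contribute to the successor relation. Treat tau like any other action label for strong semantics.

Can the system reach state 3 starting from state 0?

Guard filter leaves 7 enabled edge(s).
Layer 0: {0}
Layer 1: {2}  now seen {0,2}
Reach set: {0,2}

Answer: UNREACHABLE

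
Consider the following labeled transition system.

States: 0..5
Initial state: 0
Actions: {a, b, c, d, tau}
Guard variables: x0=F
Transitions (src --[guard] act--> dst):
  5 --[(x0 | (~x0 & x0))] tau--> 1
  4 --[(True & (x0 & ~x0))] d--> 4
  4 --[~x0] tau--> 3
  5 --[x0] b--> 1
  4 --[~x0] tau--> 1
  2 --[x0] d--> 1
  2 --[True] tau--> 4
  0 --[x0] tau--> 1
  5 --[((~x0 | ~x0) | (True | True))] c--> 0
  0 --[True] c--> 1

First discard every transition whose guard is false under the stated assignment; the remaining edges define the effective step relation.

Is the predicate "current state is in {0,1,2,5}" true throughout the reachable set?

Safe = {0,1,2,5}
R = {0,1}
  0: ✓
  1: ✓

Answer: INVARIANT HOLDS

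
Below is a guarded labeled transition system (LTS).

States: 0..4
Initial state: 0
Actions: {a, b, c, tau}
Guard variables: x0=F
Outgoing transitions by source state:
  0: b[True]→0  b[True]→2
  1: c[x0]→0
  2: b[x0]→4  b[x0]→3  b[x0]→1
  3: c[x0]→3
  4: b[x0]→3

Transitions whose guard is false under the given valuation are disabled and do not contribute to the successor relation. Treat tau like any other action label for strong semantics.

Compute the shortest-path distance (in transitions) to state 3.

Layered search for 3:
  L0 = {0}
  L1 = {2}
3 never appears.

Answer: UNREACHABLE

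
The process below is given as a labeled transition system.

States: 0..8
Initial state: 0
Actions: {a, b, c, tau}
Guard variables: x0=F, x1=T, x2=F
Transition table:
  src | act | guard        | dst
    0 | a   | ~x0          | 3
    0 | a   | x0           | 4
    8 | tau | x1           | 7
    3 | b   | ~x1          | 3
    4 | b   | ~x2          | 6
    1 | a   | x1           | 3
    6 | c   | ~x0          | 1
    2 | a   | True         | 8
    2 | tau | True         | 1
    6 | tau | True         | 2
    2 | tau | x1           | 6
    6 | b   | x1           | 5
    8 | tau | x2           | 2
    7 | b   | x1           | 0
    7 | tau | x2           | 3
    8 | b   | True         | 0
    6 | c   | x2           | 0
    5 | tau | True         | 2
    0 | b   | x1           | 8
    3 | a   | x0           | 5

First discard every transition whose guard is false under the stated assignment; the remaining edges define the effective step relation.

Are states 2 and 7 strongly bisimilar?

Answer: NOT BISIMILAR

Working:
Bisimulation quotient by refinement:
  round 0: {{0,1,2,3,4,5,6,7,8}}
  round 1: {{0},{1},{2},{3},{4,7},{5},{6},{8}}
  round 2: {{0},{1},{2},{3},{4},{5},{6},{7},{8}}
stable after 3 split(s): 9 block(s)
2∈{2}, 7∈{7}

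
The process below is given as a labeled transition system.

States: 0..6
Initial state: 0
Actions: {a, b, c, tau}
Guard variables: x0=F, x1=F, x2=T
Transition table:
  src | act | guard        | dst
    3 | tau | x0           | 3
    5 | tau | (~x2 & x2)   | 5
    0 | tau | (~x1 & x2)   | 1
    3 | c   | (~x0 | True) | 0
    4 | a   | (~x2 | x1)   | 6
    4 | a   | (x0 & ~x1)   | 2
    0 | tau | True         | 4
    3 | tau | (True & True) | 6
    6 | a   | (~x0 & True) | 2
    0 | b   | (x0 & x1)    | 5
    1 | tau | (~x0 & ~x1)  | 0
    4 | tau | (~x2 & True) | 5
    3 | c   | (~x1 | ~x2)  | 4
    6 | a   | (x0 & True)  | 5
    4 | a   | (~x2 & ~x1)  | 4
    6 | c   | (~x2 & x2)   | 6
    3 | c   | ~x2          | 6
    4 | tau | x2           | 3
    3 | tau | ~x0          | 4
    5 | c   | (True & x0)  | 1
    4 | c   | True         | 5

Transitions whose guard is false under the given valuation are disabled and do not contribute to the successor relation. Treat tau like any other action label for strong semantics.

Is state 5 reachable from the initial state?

Guard filter leaves 10 enabled edge(s).
L0 = {0}
L1 = {1,4}  cumulative {0,1,4}
L2 = {3,5}  cumulative {0,1,3,4,5}
L3 = {6}  cumulative {0,1,3,4,5,6}
L4 = {2}  cumulative {0,1,2,3,4,5,6}
Reachable = {0,1,2,3,4,5,6}
trace reaching 5: tau·c

Answer: REACHABLE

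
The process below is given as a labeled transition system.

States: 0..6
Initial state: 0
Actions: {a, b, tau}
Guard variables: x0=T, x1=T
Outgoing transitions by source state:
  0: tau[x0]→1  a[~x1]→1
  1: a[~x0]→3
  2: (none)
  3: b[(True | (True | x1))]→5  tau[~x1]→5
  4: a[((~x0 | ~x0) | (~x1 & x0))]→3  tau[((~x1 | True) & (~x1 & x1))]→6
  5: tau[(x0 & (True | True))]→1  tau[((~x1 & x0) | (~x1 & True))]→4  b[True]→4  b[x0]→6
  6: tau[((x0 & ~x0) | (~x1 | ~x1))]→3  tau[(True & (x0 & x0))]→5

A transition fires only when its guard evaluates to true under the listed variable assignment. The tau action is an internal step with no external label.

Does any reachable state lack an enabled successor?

Answer: DEADLOCK at state 1

Working:
Reach set: {0,1}
  0: tau→1  [1 exit(s)]
  1: ∅  [no exit]
witness 1: tau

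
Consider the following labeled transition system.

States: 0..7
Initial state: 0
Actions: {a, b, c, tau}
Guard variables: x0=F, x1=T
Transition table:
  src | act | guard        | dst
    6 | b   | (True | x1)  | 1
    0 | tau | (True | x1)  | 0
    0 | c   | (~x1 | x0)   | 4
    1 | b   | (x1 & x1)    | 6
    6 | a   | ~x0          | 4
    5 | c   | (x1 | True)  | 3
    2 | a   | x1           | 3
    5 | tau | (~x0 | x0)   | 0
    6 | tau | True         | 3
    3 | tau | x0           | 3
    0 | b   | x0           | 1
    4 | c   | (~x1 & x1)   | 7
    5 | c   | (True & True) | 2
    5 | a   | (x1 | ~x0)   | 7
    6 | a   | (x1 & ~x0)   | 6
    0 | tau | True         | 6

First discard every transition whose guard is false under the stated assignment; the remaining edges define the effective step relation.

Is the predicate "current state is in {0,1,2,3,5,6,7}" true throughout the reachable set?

Safe = {0,1,2,3,5,6,7}
R = {0,1,3,4,6}
  0: ok
  1: ok
  3: ok
  4: outside
  6: ok
counterexample path to 4: tau·a

Answer: INVARIANT VIOLATED at state 4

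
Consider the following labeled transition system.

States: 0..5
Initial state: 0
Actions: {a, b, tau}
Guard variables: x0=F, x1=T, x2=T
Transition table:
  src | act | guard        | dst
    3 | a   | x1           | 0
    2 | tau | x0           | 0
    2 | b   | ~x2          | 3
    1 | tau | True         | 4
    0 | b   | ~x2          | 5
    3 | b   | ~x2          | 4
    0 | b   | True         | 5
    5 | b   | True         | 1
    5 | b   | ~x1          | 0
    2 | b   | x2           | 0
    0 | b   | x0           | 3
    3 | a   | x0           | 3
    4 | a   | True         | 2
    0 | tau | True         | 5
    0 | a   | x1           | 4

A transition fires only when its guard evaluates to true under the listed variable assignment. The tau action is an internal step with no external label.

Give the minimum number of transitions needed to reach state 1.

Answer: 2

Working:
BFS to 1:
  L0 = {0}
  L1 = {4,5}
  L2 = {1,2}
first hit 1 at d=2 via b·b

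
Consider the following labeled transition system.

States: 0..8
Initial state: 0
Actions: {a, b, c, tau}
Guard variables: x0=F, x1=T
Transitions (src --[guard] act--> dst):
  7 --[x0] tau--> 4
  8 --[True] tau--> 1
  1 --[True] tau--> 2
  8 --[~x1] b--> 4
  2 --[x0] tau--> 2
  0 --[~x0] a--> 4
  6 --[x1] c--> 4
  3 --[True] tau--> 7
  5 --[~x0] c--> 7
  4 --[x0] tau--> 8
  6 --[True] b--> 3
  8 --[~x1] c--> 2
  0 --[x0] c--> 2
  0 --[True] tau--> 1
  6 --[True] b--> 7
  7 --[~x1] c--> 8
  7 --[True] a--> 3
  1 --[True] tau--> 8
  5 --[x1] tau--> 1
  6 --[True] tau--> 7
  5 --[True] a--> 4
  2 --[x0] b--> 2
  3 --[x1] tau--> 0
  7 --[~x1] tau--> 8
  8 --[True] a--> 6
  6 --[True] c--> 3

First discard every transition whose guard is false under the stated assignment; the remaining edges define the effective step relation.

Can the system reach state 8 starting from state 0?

17 transition(s) survive guard evaluation.
L0 = {0}
L1 = {1,4}  cumulative {0,1,4}
L2 = {2,8}  cumulative {0,1,2,4,8}
L3 = {6}  cumulative {0,1,2,4,6,8}
L4 = {3,7}  cumulative {0,1,2,3,4,6,7,8}
R = {0,1,2,3,4,6,7,8}
Path to 8: tau·tau

Answer: REACHABLE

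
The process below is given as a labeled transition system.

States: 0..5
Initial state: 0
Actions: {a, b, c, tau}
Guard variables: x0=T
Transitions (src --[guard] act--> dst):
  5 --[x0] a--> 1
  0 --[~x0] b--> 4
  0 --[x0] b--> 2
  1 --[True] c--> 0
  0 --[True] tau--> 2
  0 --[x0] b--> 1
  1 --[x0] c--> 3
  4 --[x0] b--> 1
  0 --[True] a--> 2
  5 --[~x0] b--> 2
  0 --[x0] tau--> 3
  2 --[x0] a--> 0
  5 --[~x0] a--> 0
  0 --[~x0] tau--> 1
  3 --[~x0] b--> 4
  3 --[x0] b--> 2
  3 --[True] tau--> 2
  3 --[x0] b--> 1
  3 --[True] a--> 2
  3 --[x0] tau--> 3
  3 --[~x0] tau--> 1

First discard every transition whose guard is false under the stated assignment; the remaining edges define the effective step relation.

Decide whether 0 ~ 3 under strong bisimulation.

Answer: BISIMILAR

Trace:
Compute ~ classes (split until stable):
  π0 = {{0,1,2,3,4,5}}
  π1 = {{0,3},{1},{2,5},{4}}
  π2 = {{0,3},{1},{2},{4},{5}}
Fixed point at round 3; 5 class(es).
[0]={0,3}  [3]={0,3}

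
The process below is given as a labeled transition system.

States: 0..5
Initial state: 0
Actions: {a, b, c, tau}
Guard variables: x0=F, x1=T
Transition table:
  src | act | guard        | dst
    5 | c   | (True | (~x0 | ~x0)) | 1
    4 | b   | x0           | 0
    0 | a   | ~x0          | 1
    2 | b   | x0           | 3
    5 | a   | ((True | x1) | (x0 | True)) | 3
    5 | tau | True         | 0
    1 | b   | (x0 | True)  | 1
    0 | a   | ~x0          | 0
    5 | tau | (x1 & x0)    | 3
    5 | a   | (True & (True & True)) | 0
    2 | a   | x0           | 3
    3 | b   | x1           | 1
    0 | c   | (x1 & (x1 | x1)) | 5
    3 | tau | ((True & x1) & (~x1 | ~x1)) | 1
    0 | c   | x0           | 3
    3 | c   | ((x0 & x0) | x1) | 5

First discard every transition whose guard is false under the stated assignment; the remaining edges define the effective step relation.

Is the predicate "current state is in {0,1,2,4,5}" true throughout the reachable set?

Inv-set: {0,1,2,4,5}
Reachable = {0,1,3,5}
  0: safe
  1: safe
  3: VIOLATES
  5: safe
reach 3 via c·a — violates

Answer: INVARIANT VIOLATED at state 3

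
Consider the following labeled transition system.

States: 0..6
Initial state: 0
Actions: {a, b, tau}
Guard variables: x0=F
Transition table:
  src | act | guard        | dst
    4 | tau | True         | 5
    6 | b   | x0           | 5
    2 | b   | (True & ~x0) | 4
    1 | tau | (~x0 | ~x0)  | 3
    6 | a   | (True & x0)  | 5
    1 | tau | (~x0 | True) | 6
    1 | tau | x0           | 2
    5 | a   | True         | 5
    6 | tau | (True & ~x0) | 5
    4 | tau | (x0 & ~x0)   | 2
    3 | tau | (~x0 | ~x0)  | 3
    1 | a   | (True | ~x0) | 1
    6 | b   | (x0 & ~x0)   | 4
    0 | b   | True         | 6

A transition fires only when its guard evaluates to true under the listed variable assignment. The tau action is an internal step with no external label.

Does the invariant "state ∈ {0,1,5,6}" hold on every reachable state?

Answer: INVARIANT HOLDS

Working:
Safe = {0,1,5,6}
R = {0,5,6}
  0: safe
  5: safe
  6: safe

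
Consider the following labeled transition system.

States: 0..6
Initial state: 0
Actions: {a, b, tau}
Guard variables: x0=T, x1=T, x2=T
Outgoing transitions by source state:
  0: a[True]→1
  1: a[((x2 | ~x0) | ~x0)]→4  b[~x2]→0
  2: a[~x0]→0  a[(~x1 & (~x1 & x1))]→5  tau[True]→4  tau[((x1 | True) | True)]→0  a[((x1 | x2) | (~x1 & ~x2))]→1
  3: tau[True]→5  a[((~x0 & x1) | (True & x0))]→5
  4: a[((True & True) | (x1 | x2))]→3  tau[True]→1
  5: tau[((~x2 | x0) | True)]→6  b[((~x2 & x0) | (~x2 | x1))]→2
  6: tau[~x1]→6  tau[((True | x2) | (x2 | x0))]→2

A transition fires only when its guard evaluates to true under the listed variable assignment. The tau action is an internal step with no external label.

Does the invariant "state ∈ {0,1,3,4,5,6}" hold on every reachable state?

Inv-set: {0,1,3,4,5,6}
Reachable = {0,1,2,3,4,5,6}
  0: ok
  1: ok
  2: outside
  3: ok
  4: ok
  5: ok
  6: ok
witness against invariant: a·a·a·tau·b → 2

Answer: INVARIANT VIOLATED at state 2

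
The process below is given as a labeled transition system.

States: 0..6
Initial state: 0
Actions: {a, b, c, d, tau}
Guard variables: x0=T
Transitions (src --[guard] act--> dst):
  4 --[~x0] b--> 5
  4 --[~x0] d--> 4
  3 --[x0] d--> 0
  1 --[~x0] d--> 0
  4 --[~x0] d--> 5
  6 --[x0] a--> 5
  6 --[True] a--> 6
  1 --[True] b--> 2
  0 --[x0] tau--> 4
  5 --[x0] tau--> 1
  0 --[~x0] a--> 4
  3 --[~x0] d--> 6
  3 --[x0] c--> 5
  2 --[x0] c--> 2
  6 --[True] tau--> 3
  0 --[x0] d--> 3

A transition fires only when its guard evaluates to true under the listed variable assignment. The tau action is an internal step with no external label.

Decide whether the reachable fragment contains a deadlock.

Answer: DEADLOCK at state 4

Trace:
Reach set: {0,1,2,3,4,5}
  0: d→3  tau→4  [2 exit(s)]
  1: b→2  [1 exit(s)]
  2: c→2  [1 exit(s)]
  3: c→5  d→0  [2 exit(s)]
  4: ∅  [no exit]
  5: tau→1  [1 exit(s)]
Path to 4: tau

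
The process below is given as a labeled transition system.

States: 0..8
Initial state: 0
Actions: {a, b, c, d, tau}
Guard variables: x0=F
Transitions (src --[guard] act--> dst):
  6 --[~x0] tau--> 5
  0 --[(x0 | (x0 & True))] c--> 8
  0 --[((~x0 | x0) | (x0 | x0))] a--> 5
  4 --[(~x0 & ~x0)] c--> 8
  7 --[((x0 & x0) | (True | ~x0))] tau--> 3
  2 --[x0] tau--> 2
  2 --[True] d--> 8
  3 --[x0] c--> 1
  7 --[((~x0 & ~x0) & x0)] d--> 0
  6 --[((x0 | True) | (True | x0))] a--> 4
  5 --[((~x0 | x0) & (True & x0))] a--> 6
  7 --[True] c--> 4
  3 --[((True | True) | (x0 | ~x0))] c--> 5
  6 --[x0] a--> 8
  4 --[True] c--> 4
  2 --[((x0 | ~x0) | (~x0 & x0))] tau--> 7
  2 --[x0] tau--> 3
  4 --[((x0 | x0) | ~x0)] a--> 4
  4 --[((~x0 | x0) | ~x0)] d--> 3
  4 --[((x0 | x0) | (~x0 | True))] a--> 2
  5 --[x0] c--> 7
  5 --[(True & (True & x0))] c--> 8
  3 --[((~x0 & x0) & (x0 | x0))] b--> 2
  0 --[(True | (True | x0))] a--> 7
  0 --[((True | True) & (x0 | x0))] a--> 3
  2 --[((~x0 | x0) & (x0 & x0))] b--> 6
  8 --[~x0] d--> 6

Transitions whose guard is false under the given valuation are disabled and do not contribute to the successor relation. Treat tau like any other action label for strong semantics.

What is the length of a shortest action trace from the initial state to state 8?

Answer: 3

Trace:
Layered search for 8:
  Layer 0: {0}
  Layer 1: {5,7}
  Layer 2: {3,4}
  Layer 3: {2,8}
8 enters at depth 3; path a·c·c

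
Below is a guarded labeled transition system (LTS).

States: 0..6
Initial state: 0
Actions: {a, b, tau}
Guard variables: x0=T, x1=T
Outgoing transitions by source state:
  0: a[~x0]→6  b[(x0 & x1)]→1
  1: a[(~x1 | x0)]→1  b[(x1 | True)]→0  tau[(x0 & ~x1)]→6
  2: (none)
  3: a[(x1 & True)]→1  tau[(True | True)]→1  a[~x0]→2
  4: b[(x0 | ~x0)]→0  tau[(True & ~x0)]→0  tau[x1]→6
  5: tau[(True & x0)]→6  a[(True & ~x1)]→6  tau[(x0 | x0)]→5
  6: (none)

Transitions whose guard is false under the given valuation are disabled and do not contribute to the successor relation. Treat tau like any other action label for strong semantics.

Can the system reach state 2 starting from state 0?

Answer: UNREACHABLE

Analysis:
9 transition(s) survive guard evaluation.
depth 0: {0}
depth 1: {1}  now seen {0,1}
R = {0,1}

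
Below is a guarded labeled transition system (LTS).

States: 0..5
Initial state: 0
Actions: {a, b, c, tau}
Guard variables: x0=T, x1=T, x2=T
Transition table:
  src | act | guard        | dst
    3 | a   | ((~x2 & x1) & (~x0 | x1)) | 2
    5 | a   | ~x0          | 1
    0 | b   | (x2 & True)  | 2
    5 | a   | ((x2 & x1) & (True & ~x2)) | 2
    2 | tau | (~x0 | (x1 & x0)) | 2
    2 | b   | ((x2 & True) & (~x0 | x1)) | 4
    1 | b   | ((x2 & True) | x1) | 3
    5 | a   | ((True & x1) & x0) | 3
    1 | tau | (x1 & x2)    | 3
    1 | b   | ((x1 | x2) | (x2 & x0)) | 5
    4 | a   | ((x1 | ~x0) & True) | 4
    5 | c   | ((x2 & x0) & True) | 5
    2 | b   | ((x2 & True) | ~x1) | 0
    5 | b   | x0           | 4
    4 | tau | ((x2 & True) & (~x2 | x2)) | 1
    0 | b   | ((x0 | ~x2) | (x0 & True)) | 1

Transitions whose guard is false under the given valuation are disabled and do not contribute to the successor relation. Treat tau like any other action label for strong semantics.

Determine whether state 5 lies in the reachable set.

Guard filter leaves 13 enabled edge(s).
Layer 0: {0}
Layer 1: {1,2}  now seen {0,1,2}
Layer 2: {3,4,5}  now seen {0,1,2,3,4,5}
Reachable = {0,1,2,3,4,5}
witness 5: b·b

Answer: REACHABLE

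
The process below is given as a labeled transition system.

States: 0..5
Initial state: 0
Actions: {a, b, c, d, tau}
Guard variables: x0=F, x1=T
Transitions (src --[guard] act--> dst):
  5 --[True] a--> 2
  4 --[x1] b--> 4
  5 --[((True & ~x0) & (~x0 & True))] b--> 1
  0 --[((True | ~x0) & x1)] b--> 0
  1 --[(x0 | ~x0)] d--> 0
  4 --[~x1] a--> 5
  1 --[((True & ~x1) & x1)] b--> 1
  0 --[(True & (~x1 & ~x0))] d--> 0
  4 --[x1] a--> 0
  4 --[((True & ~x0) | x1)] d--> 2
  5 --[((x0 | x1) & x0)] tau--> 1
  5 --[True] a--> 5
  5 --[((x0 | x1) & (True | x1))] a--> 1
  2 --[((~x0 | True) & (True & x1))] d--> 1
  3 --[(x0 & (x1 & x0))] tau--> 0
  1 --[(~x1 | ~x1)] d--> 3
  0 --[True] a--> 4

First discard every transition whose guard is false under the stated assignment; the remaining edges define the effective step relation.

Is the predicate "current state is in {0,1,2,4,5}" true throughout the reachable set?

Allowed set {0,1,2,4,5}
Reach set: {0,1,2,4}
  0: ok
  1: ok
  2: ok
  4: ok

Answer: INVARIANT HOLDS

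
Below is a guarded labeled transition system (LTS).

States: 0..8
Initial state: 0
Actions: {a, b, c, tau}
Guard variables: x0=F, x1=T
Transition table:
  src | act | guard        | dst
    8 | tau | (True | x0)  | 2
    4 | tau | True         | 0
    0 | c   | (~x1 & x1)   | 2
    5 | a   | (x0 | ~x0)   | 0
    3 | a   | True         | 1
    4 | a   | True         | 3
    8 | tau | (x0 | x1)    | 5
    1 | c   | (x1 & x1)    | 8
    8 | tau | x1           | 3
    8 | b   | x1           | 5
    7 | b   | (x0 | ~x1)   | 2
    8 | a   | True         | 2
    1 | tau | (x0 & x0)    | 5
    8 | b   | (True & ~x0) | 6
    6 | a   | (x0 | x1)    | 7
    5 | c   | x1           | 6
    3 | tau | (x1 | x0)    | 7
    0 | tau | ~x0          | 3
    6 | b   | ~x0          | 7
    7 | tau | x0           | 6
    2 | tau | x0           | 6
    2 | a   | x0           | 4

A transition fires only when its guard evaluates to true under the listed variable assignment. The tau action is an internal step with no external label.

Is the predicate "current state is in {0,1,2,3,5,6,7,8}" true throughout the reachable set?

Safe = {0,1,2,3,5,6,7,8}
Reach set: {0,1,2,3,5,6,7,8}
  0: ok
  1: ok
  2: ok
  3: ok
  5: ok
  6: ok
  7: ok
  8: ok

Answer: INVARIANT HOLDS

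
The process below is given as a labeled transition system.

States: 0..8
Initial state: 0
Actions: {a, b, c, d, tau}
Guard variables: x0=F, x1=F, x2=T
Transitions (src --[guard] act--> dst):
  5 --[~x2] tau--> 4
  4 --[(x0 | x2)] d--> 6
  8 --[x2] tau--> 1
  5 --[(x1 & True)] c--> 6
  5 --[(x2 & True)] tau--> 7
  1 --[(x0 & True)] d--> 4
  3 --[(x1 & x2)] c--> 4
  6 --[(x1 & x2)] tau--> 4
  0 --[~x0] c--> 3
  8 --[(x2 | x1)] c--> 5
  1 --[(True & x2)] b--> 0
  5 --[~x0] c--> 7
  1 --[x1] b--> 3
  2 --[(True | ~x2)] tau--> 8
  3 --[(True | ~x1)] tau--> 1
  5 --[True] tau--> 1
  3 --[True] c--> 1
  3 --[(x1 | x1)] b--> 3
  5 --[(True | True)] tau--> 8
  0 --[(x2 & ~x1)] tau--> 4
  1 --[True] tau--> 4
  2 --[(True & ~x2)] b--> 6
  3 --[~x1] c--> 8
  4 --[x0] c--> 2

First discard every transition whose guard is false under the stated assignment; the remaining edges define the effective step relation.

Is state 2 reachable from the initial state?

15 transition(s) survive guard evaluation.
L0 = {0}
L1 = {3,4}  total {0,3,4}
L2 = {1,6,8}  total {0,1,3,4,6,8}
L3 = {5}  total {0,1,3,4,5,6,8}
L4 = {7}  total {0,1,3,4,5,6,7,8}
Reachable = {0,1,3,4,5,6,7,8}

Answer: UNREACHABLE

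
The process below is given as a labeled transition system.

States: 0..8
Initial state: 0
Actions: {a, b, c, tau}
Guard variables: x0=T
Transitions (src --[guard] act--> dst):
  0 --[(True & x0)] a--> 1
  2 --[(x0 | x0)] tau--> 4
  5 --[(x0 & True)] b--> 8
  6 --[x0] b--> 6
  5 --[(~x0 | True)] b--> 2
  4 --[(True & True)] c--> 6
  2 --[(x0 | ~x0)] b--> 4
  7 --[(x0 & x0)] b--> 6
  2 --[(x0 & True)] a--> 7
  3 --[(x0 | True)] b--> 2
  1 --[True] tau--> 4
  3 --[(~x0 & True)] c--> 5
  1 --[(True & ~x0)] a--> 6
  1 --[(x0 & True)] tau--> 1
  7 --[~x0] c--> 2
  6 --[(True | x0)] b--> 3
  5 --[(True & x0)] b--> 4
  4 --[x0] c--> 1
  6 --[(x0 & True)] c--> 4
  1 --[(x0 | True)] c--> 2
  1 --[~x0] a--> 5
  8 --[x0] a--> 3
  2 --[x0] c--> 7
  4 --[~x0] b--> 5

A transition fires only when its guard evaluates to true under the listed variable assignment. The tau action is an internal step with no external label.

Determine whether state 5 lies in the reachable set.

Answer: UNREACHABLE

Analysis:
After dropping false guards: 19 live edges.
depth 0: {0}
depth 1: {1}  now seen {0,1}
depth 2: {2,4}  now seen {0,1,2,4}
depth 3: {6,7}  now seen {0,1,2,4,6,7}
depth 4: {3}  now seen {0,1,2,3,4,6,7}
R = {0,1,2,3,4,6,7}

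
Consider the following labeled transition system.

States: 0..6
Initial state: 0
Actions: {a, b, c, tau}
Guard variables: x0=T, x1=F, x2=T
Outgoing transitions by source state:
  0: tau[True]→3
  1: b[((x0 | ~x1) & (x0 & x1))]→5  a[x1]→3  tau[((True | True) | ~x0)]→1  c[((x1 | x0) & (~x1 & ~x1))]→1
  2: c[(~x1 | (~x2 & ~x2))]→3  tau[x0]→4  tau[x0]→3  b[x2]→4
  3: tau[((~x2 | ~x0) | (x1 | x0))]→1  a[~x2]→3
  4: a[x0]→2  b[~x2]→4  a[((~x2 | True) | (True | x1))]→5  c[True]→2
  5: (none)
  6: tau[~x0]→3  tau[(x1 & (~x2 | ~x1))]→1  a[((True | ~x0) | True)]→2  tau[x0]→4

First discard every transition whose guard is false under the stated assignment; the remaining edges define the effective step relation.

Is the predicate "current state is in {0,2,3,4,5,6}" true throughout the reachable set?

Answer: INVARIANT VIOLATED at state 1

Working:
Allowed set {0,2,3,4,5,6}
Reachable = {0,1,3}
  0: ✓
  1: outside
  3: ✓
reach 1 via tau·tau — violates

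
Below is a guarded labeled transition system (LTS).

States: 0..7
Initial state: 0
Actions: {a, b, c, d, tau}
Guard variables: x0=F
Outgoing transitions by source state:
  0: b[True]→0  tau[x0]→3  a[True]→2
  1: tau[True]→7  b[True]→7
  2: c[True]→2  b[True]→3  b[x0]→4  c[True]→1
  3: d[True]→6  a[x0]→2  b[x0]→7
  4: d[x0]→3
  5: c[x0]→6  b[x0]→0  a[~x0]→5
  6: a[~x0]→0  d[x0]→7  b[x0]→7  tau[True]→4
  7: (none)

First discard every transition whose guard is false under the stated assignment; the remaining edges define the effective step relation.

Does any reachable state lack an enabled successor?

Reachable = {0,1,2,3,4,6,7}
  0: a→2  b→0  [2 exit(s)]
  1: b→7  tau→7  [2 exit(s)]
  2: b→3  c→1  c→2  [3 exit(s)]
  3: d→6  [1 exit(s)]
  4: ∅  [STUCK]
  6: a→0  tau→4  [2 exit(s)]
  7: ∅  [STUCK]
trace reaching 4: a·b·d·tau

Answer: DEADLOCK at state 4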